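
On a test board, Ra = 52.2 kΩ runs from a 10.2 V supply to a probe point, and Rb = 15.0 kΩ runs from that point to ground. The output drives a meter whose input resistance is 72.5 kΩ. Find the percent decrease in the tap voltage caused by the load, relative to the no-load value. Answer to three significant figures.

The divider's output (Thévenin) resistance is Ra‖Rb = 11.65 kΩ.
Fractional drop under load = R_th/(R_th + R_L) = 11.65 / (11.65 + 72.5) = 0.1385.
So the output falls by 13.8 %.

13.8 %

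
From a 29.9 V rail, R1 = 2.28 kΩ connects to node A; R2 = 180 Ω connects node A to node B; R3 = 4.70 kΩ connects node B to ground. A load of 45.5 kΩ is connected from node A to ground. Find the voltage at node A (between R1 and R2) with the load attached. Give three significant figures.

V ≈ 19.7 V

Below node A the series string R2+R3 = 4880 Ω sits in parallel with the 45500 Ω load: 4407 Ω.
V_A = 29.9 × 4407/(2280 + 4407) = 19.7 V.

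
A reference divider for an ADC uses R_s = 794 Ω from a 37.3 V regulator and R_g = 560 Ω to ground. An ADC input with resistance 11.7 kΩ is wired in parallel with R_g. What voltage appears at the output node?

The load sits in parallel with R_g: R_g‖R_L = (560 × 11700) / (560 + 11700) = 534.4 Ω.
V_out = 37.3 × 534.4 / (794 + 534.4) = 37.3 × 534.4/1328 = 15.0 V.

V_out ≈ 15.0 V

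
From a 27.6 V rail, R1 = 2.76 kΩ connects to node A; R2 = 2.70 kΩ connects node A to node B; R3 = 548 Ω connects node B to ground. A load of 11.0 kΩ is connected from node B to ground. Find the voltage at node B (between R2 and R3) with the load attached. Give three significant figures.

V ≈ 2.41 V

At node B, R3 is in parallel with the load: R3‖R_L = 522.0 Ω.
Below node A the resistance is R2 + (R3‖R_L) = 3222 Ω, so V_A = 27.6 × 3222/5982 = 14.87 V.
Then V_B = V_A × (R3‖R_L)/(R2 + R3‖R_L) = 14.87 × 522.0/3222 = 2.41 V.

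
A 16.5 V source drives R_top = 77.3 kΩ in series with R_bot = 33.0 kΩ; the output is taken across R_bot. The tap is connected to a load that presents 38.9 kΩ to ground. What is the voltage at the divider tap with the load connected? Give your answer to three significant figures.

The load sits in parallel with R_bot: R_bot‖R_L = (33.0 × 38.9) / (33.0 + 38.9) = 17.85 kΩ.
V_out = 16.5 × 17.85 / (77.3 + 17.85) = 16.5 × 17.85/95.15 = 3.10 V.
(Unloaded it would have been 4.94 V.)

V_out ≈ 3.10 V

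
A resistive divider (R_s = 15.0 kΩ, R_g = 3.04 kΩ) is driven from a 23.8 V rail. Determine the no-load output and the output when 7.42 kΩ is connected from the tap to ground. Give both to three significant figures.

Unloaded: 4.01 V; loaded: 2.99 V

Open-circuit: V = 23.8 × 3.04/(15.0 + 3.04) = 4.01 V.
With the load, R_g becomes R_g‖R_L = 2.156 kΩ, so V = 23.8 × 2.156/17.16 = 2.99 V.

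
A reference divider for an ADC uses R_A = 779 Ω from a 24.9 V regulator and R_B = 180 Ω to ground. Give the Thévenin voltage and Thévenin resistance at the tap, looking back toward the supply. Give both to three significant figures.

V_th = 4.67 V, R_th = 146 Ω

V_th is the open-circuit tap voltage: 24.9 × 180/(779 + 180) = 4.67 V.
With the supply zeroed, R_A and R_B appear in parallel from the tap: R_th = R_A‖R_B = (779 × 180)/959.0 = 146 Ω.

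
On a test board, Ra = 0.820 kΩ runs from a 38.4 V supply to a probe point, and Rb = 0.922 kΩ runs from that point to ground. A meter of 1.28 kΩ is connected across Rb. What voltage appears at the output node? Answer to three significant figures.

V_out ≈ 15.2 V

The load sits in parallel with Rb: Rb‖R_L = (922 × 1280) / (922 + 1280) = 535.9 Ω.
V_out = 38.4 × 535.9 / (820 + 535.9) = 38.4 × 535.9/1356 = 15.2 V.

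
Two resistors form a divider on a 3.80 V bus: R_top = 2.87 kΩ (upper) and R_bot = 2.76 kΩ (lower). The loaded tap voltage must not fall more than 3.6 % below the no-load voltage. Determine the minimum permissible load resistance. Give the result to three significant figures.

Output resistance R_th = R_top‖R_bot = (2.87 × 2.76)/5.630 = 1.407 kΩ.
The fractional drop is R_th/(R_th + R_L); requiring this ≤ 0.0360 gives R_L ≥ R_th(1/0.0360 − 1) = 1.407 × 26.78 = 37.7 kΩ.

R_L(min) ≈ 37.7 kΩ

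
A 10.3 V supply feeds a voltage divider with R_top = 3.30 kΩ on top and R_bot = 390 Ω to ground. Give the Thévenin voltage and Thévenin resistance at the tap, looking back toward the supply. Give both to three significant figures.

V_th = 1.09 V, R_th = 349 Ω

V_th is the open-circuit tap voltage: 10.3 × 390/(3300 + 390) = 1.09 V.
With the supply zeroed, R_top and R_bot appear in parallel from the tap: R_th = R_top‖R_bot = (3300 × 390)/3690 = 349 Ω.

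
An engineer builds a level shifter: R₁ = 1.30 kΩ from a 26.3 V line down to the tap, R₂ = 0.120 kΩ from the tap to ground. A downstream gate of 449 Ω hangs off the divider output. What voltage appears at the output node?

V_out ≈ 1.79 V

The load sits in parallel with R₂: R₂‖R_L = (120 × 449) / (120 + 449) = 94.69 Ω.
V_out = 26.3 × 94.69 / (1300 + 94.69) = 26.3 × 94.69/1395 = 1.79 V.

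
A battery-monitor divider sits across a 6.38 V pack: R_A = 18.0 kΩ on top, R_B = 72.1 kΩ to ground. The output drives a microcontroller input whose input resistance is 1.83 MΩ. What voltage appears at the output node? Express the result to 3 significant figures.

V_out ≈ 5.07 V

The load sits in parallel with R_B: R_B‖R_L = (72.1 × 1830) / (72.1 + 1830) = 69.37 kΩ.
V_out = 6.38 × 69.37 / (18.0 + 69.37) = 6.38 × 69.37/87.37 = 5.07 V.
(Unloaded it would have been 5.11 V.)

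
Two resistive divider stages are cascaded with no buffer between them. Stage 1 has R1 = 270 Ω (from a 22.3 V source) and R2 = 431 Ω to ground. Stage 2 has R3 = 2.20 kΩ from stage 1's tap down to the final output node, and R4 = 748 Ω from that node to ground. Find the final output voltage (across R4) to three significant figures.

V_out ≈ 3.29 V

Stage 2 presents R3+R4 = 2948 Ω as a load on stage 1's tap.
Stage 1's lower leg becomes R2‖(R3+R4) = 376.0 Ω, so V_mid = 22.3 × 376.0/646.0 = 12.98 V.
Stage 2 is itself unloaded: V_out = V_mid × R4/(R3+R4) = 12.98 × 748/2948 = 3.29 V.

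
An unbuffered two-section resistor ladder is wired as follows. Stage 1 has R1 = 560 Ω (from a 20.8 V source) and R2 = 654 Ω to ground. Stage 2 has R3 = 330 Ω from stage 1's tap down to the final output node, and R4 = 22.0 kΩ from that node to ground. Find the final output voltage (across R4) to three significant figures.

V_out ≈ 10.9 V

Stage 2 presents R3+R4 = 22330 Ω as a load on stage 1's tap.
Stage 1's lower leg becomes R2‖(R3+R4) = 635.4 Ω, so V_mid = 20.8 × 635.4/1195 = 11.06 V.
Stage 2 is itself unloaded: V_out = V_mid × R4/(R3+R4) = 11.06 × 22000/22330 = 10.9 V.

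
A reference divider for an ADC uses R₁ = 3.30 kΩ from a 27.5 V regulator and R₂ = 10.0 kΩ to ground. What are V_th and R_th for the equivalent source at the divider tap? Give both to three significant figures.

V_th = 20.7 V, R_th = 2.48 kΩ

V_th is the open-circuit tap voltage: 27.5 × 10.0/(3.30 + 10.0) = 20.7 V.
With the supply zeroed, R₁ and R₂ appear in parallel from the tap: R_th = R₁‖R₂ = (3.30 × 10.0)/13.30 = 2.48 kΩ.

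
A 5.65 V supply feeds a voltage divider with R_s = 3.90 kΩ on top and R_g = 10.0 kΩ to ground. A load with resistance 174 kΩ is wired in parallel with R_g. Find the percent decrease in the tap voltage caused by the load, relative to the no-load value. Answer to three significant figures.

The divider's output (Thévenin) resistance is R_s‖R_g = 2.806 kΩ.
Fractional drop under load = R_th/(R_th + R_L) = 2.806 / (2.806 + 174) = 0.01587.
So the output falls by 1.59 %.

1.59 %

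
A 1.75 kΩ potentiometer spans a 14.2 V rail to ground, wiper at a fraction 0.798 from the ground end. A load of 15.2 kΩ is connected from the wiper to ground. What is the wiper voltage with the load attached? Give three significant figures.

V ≈ 11.1 V

The wiper splits the pot into (1−α)R = 353.5 Ω above and αR = 1396 Ω below.
Lower section ‖ load = 1279 Ω.
V_wiper = 14.2 × 1279/(353.5 + 1279) = 11.1 V.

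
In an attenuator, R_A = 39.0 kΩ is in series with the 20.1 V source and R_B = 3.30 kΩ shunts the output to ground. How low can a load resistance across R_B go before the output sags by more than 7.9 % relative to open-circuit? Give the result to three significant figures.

R_L(min) ≈ 35.5 kΩ

Output resistance R_th = R_A‖R_B = (39.0 × 3.30)/42.30 = 3.043 kΩ.
The fractional drop is R_th/(R_th + R_L); requiring this ≤ 0.0790 gives R_L ≥ R_th(1/0.0790 − 1) = 3.043 × 11.66 = 35.5 kΩ.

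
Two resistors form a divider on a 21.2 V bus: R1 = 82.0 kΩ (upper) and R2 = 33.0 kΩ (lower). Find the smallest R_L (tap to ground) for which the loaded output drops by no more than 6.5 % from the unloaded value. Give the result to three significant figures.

Output resistance R_th = R1‖R2 = (82.0 × 33.0)/115.0 = 23.53 kΩ.
The fractional drop is R_th/(R_th + R_L); requiring this ≤ 0.0650 gives R_L ≥ R_th(1/0.0650 − 1) = 23.53 × 14.38 = 338 kΩ.

R_L(min) ≈ 338 kΩ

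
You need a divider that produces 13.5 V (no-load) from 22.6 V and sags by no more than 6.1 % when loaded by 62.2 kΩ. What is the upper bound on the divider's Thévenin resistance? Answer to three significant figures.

R_th ≤ 4.04 kΩ

Loading drop = R_th/(R_th + R_L) ≤ 0.0610, so R_th ≤ R_L · ε/(1−ε) = 62.2 kΩ × 0.0610/0.9390 = 4.04 kΩ.
(Any R1, R2 with R2/(R1+R2) = 0.597 and R1‖R2 ≤ 4.04 kΩ will meet the spec.)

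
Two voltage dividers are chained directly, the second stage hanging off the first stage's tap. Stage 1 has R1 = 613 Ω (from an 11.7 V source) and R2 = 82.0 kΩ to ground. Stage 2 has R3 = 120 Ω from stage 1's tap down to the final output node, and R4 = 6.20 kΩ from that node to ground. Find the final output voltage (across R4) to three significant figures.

Stage 2 presents R3+R4 = 6320 Ω as a load on stage 1's tap.
Stage 1's lower leg becomes R2‖(R3+R4) = 5868 Ω, so V_mid = 11.7 × 5868/6481 = 10.59 V.
Stage 2 is itself unloaded: V_out = V_mid × R4/(R3+R4) = 10.59 × 6200/6320 = 10.4 V.

V_out ≈ 10.4 V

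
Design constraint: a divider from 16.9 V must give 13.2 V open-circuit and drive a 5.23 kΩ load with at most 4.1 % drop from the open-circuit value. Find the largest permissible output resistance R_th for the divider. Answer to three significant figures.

Loading drop = R_th/(R_th + R_L) ≤ 0.0410, so R_th ≤ R_L · ε/(1−ε) = 5.23 kΩ × 0.0410/0.9590 = 224 Ω.
(Any R1, R2 with R2/(R1+R2) = 0.781 and R1‖R2 ≤ 224 Ω will meet the spec.)

R_th ≤ 224 Ω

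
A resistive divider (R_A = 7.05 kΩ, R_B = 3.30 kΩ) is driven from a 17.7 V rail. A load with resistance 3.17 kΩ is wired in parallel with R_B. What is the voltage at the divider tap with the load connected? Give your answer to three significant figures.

V_out ≈ 3.30 V

The load sits in parallel with R_B: R_B‖R_L = (3.30 × 3.17) / (3.30 + 3.17) = 1.617 kΩ.
V_out = 17.7 × 1.617 / (7.05 + 1.617) = 17.7 × 1.617/8.667 = 3.30 V.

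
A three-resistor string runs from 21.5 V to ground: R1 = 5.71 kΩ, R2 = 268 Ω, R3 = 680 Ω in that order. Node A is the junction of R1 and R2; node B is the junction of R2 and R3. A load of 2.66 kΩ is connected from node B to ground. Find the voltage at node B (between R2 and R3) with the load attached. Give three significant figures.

At node B, R3 is in parallel with the load: R3‖R_L = 541.6 Ω.
Below node A the resistance is R2 + (R3‖R_L) = 809.6 Ω, so V_A = 21.5 × 809.6/6520 = 2.670 V.
Then V_B = V_A × (R3‖R_L)/(R2 + R3‖R_L) = 2.670 × 541.6/809.6 = 1.79 V.

V ≈ 1.79 V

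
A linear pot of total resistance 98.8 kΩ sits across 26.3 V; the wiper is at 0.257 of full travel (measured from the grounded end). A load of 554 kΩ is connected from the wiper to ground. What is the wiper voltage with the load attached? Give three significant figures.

The wiper splits the pot into (1−α)R = 73.41 kΩ above and αR = 25.39 kΩ below.
Lower section ‖ load = 24.28 kΩ.
V_wiper = 26.3 × 24.28/(73.41 + 24.28) = 6.54 V.

V ≈ 6.54 V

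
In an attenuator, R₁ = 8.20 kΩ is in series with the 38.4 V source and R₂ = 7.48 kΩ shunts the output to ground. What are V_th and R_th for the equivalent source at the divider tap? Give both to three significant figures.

V_th = 18.3 V, R_th = 3.91 kΩ

V_th is the open-circuit tap voltage: 38.4 × 7.48/(8.20 + 7.48) = 18.3 V.
With the supply zeroed, R₁ and R₂ appear in parallel from the tap: R_th = R₁‖R₂ = (8.20 × 7.48)/15.68 = 3.91 kΩ.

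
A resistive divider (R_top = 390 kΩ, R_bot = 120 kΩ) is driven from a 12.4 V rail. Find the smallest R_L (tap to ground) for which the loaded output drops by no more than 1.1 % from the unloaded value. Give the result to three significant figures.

R_L(min) ≈ 8.25 MΩ

Output resistance R_th = R_top‖R_bot = (390 × 120)/510.0 = 91.76 kΩ.
The fractional drop is R_th/(R_th + R_L); requiring this ≤ 0.0110 gives R_L ≥ R_th(1/0.0110 − 1) = 91.76 × 89.91 = 8.25 MΩ.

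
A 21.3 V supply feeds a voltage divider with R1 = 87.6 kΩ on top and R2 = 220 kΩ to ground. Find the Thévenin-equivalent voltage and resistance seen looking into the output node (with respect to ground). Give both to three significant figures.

V_th = 15.2 V, R_th = 62.7 kΩ

V_th is the open-circuit tap voltage: 21.3 × 220/(87.6 + 220) = 15.2 V.
With the supply zeroed, R1 and R2 appear in parallel from the tap: R_th = R1‖R2 = (87.6 × 220)/307.6 = 62.7 kΩ.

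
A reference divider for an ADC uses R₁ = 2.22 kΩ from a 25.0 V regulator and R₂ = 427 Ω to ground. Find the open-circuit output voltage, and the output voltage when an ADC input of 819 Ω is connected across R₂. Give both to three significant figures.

Unloaded: 4.03 V; loaded: 2.81 V

Open-circuit: V = 25.0 × 427/(2220 + 427) = 4.03 V.
With the load, R₂ becomes R₂‖R_L = 280.7 Ω, so V = 25.0 × 280.7/2501 = 2.81 V.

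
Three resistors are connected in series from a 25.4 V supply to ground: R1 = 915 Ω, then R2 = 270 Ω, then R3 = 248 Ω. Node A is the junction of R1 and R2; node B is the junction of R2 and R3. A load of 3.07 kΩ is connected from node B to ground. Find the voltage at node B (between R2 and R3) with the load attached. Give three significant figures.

V ≈ 4.12 V

At node B, R3 is in parallel with the load: R3‖R_L = 229.5 Ω.
Below node A the resistance is R2 + (R3‖R_L) = 499.5 Ω, so V_A = 25.4 × 499.5/1414 = 8.969 V.
Then V_B = V_A × (R3‖R_L)/(R2 + R3‖R_L) = 8.969 × 229.5/499.5 = 4.12 V.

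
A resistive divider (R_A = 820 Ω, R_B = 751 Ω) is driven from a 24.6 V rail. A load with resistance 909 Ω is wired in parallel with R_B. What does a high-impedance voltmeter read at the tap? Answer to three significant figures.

V_out ≈ 8.22 V

The load sits in parallel with R_B: R_B‖R_L = (751 × 909) / (751 + 909) = 411.2 Ω.
V_out = 24.6 × 411.2 / (820 + 411.2) = 24.6 × 411.2/1231 = 8.22 V.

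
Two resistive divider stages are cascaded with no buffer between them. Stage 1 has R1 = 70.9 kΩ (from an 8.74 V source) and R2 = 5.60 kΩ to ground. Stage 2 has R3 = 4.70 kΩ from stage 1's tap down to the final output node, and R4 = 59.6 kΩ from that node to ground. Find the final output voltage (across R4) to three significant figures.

Stage 2 presents R3+R4 = 64.30 kΩ as a load on stage 1's tap.
Stage 1's lower leg becomes R2‖(R3+R4) = 5.151 kΩ, so V_mid = 8.74 × 5.151/76.05 = 0.5920 V.
Stage 2 is itself unloaded: V_out = V_mid × R4/(R3+R4) = 0.5920 × 59.6/64.30 = 0.549 V.

V_out ≈ 0.549 V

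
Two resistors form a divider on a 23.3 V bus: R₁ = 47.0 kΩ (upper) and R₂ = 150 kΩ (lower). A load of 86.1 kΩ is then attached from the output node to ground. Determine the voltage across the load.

V_out ≈ 12.5 V

The load sits in parallel with R₂: R₂‖R_L = (150 × 86.1) / (150 + 86.1) = 54.70 kΩ.
V_out = 23.3 × 54.70 / (47.0 + 54.70) = 23.3 × 54.70/101.7 = 12.5 V.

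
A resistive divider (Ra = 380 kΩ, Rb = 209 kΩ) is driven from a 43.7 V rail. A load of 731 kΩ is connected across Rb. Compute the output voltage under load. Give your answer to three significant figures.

The load sits in parallel with Rb: Rb‖R_L = (209 × 731) / (209 + 731) = 162.5 kΩ.
V_out = 43.7 × 162.5 / (380 + 162.5) = 43.7 × 162.5/542.5 = 13.1 V.

V_out ≈ 13.1 V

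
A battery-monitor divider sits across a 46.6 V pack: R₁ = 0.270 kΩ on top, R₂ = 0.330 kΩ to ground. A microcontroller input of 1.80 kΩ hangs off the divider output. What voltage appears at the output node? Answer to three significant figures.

V_out ≈ 23.7 V

The load sits in parallel with R₂: R₂‖R_L = (330 × 1800) / (330 + 1800) = 278.9 Ω.
V_out = 46.6 × 278.9 / (270 + 278.9) = 46.6 × 278.9/548.9 = 23.7 V.
(Unloaded it would have been 25.6 V.)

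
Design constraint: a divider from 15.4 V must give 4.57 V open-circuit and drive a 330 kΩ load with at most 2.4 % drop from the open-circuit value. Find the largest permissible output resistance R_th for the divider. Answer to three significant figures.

R_th ≤ 8.11 kΩ

Loading drop = R_th/(R_th + R_L) ≤ 0.0240, so R_th ≤ R_L · ε/(1−ε) = 330 kΩ × 0.0240/0.9760 = 8.11 kΩ.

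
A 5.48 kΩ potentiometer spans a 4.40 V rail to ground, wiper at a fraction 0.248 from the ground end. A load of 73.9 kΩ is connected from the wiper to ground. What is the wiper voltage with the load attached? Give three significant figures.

The wiper splits the pot into (1−α)R = 4.121 kΩ above and αR = 1.359 kΩ below.
Lower section ‖ load = 1.334 kΩ.
V_wiper = 4.40 × 1.334/(4.121 + 1.334) = 1.08 V.

V ≈ 1.08 V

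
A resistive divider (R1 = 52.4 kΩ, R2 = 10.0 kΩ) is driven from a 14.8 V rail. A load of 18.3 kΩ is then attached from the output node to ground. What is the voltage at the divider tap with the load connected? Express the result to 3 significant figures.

The load sits in parallel with R2: R2‖R_L = (10.0 × 18.3) / (10.0 + 18.3) = 6.466 kΩ.
V_out = 14.8 × 6.466 / (52.4 + 6.466) = 14.8 × 6.466/58.87 = 1.63 V.

V_out ≈ 1.63 V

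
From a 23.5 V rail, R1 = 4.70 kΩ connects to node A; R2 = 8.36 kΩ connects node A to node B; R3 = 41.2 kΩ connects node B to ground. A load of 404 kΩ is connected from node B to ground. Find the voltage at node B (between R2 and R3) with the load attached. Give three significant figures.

V ≈ 17.4 V

At node B, R3 is in parallel with the load: R3‖R_L = 37.39 kΩ.
Below node A the resistance is R2 + (R3‖R_L) = 45.75 kΩ, so V_A = 23.5 × 45.75/50.45 = 21.31 V.
Then V_B = V_A × (R3‖R_L)/(R2 + R3‖R_L) = 21.31 × 37.39/45.75 = 17.4 V.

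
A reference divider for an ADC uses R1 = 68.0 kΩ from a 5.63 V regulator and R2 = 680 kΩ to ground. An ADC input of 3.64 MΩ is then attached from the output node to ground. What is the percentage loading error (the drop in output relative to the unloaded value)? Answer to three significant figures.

The divider's output (Thévenin) resistance is R1‖R2 = 61.82 kΩ.
Fractional drop under load = R_th/(R_th + R_L) = 61.82 / (61.82 + 3640) = 0.01670.
So the output falls by 1.67 %.

1.67 %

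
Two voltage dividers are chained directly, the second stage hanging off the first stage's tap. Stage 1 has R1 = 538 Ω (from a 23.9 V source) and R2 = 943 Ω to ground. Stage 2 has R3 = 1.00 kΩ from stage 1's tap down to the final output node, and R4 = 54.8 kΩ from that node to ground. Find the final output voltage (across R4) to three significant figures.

Stage 2 presents R3+R4 = 55800 Ω as a load on stage 1's tap.
Stage 1's lower leg becomes R2‖(R3+R4) = 927.3 Ω, so V_mid = 23.9 × 927.3/1465 = 15.13 V.
Stage 2 is itself unloaded: V_out = V_mid × R4/(R3+R4) = 15.13 × 54800/55800 = 14.9 V.

V_out ≈ 14.9 V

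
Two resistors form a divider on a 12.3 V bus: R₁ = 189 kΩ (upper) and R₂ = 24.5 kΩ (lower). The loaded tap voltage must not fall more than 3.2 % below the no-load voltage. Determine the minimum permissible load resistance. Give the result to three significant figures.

Output resistance R_th = R₁‖R₂ = (189 × 24.5)/213.5 = 21.69 kΩ.
The fractional drop is R_th/(R_th + R_L); requiring this ≤ 0.0320 gives R_L ≥ R_th(1/0.0320 − 1) = 21.69 × 30.25 = 656 kΩ.

R_L(min) ≈ 656 kΩ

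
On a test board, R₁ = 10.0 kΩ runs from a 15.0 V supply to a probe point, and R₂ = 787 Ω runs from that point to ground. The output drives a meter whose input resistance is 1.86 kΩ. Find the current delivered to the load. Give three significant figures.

I_L ≈ 0.423 mA

R₂‖R_L = 553.0 Ω; V_out = 15.0 × 553.0/10550 = 0.7860 V.
I_L = V_out / R_L = 0.7860 / 1.86 kΩ = 0.423 mA.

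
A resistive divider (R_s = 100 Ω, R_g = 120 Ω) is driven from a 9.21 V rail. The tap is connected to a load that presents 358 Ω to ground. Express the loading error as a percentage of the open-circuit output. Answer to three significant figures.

Unloaded V = 9.21 × 120/220.0 = 5.0236 V.
Loaded: R_g‖R_L = 89.87 Ω, giving V = 9.21 × 89.87/189.9 = 4.3594 V.
Drop = (5.0236 − 4.3594) / 5.0236 = 13.2 %.

13.2 %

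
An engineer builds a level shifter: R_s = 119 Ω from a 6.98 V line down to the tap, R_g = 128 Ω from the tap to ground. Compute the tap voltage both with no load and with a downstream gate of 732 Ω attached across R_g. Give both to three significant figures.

Open-circuit: V = 6.98 × 128/(119 + 128) = 3.62 V.
With the load, R_g becomes R_g‖R_L = 108.9 Ω, so V = 6.98 × 108.9/227.9 = 3.34 V.

Unloaded: 3.62 V; loaded: 3.34 V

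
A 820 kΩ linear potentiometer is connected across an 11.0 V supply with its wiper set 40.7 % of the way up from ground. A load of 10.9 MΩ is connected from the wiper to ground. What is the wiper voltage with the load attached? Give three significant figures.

V ≈ 4.40 V

The wiper splits the pot into (1−α)R = 486.3 kΩ above and αR = 333.7 kΩ below.
Lower section ‖ load = 323.8 kΩ.
V_wiper = 11.0 × 323.8/(486.3 + 323.8) = 4.40 V.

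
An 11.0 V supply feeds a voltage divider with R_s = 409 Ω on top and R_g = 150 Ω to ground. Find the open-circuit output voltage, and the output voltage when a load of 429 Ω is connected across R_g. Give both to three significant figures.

Open-circuit: V = 11.0 × 150/(409 + 150) = 2.95 V.
With the load, R_g becomes R_g‖R_L = 111.1 Ω, so V = 11.0 × 111.1/520.1 = 2.35 V.

Unloaded: 2.95 V; loaded: 2.35 V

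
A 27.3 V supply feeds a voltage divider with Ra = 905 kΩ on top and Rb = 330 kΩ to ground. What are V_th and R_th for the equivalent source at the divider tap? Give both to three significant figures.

V_th = 7.29 V, R_th = 242 kΩ

V_th is the open-circuit tap voltage: 27.3 × 330/(905 + 330) = 7.29 V.
With the supply zeroed, Ra and Rb appear in parallel from the tap: R_th = Ra‖Rb = (905 × 330)/1235 = 242 kΩ.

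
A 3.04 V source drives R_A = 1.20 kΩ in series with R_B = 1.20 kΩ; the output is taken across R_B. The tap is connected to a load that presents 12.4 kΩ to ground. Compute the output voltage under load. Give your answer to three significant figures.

The load sits in parallel with R_B: R_B‖R_L = (1.20 × 12.4) / (1.20 + 12.4) = 1.094 kΩ.
V_out = 3.04 × 1.094 / (1.20 + 1.094) = 3.04 × 1.094/2.294 = 1.45 V.
(Unloaded it would have been 1.52 V.)

V_out ≈ 1.45 V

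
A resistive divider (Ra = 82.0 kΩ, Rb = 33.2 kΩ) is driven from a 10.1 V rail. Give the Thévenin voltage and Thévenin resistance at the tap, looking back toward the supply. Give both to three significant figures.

V_th = 2.91 V, R_th = 23.6 kΩ

V_th is the open-circuit tap voltage: 10.1 × 33.2/(82.0 + 33.2) = 2.91 V.
With the supply zeroed, Ra and Rb appear in parallel from the tap: R_th = Ra‖Rb = (82.0 × 33.2)/115.2 = 23.6 kΩ.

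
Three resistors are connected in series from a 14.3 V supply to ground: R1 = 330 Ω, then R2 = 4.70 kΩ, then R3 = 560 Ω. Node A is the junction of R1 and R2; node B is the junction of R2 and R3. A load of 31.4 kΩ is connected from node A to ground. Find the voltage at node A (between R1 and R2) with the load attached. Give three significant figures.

Below node A the series string R2+R3 = 5260 Ω sits in parallel with the 31400 Ω load: 4505 Ω.
V_A = 14.3 × 4505/(330 + 4505) = 13.3 V.

V ≈ 13.3 V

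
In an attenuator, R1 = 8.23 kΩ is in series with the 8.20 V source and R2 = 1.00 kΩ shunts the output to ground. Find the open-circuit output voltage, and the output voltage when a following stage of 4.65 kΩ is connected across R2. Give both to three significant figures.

Open-circuit: V = 8.20 × 1.00/(8.23 + 1.00) = 0.888 V.
With the load, R2 becomes R2‖R_L = 0.8230 kΩ, so V = 8.20 × 0.8230/9.053 = 0.745 V.

Unloaded: 0.888 V; loaded: 0.745 V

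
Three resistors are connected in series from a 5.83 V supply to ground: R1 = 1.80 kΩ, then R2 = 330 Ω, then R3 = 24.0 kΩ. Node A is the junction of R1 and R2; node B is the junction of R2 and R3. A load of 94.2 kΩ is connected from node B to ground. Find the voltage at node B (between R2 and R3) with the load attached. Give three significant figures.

At node B, R3 is in parallel with the load: R3‖R_L = 19130 Ω.
Below node A the resistance is R2 + (R3‖R_L) = 19460 Ω, so V_A = 5.83 × 19460/21260 = 5.336 V.
Then V_B = V_A × (R3‖R_L)/(R2 + R3‖R_L) = 5.336 × 19130/19460 = 5.25 V.

V ≈ 5.25 V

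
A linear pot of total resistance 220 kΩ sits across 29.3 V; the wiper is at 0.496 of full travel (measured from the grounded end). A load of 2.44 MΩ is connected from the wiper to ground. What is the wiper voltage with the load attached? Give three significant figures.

V ≈ 14.2 V

The wiper splits the pot into (1−α)R = 110.9 kΩ above and αR = 109.1 kΩ below.
Lower section ‖ load = 104.4 kΩ.
V_wiper = 29.3 × 104.4/(110.9 + 104.4) = 14.2 V.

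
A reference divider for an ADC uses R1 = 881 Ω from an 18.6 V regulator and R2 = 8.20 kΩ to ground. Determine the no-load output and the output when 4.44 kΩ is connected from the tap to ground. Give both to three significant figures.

Unloaded: 16.8 V; loaded: 14.2 V

Open-circuit: V = 18.6 × 8200/(881 + 8200) = 16.8 V.
With the load, R2 becomes R2‖R_L = 2880 Ω, so V = 18.6 × 2880/3761 = 14.2 V.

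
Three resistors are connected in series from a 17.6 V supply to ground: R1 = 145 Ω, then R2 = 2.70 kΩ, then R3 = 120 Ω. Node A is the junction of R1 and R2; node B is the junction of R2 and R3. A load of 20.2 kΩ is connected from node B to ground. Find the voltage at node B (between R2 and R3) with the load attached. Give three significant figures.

V ≈ 0.708 V

At node B, R3 is in parallel with the load: R3‖R_L = 119.3 Ω.
Below node A the resistance is R2 + (R3‖R_L) = 2819 Ω, so V_A = 17.6 × 2819/2964 = 16.74 V.
Then V_B = V_A × (R3‖R_L)/(R2 + R3‖R_L) = 16.74 × 119.3/2819 = 0.708 V.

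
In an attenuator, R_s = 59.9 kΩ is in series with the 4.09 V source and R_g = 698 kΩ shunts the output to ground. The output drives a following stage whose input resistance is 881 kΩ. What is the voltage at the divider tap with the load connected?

V_out ≈ 3.54 V

The load sits in parallel with R_g: R_g‖R_L = (698 × 881) / (698 + 881) = 389.4 kΩ.
V_out = 4.09 × 389.4 / (59.9 + 389.4) = 4.09 × 389.4/449.3 = 3.54 V.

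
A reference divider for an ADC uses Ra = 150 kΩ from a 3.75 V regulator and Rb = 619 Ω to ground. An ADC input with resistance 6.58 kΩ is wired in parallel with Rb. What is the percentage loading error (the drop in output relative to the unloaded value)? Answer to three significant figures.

8.57 %

Unloaded V = 3.75 × 619/150600 = 0.015411 V.
Loaded: Rb‖R_L = 565.8 Ω, giving V = 3.75 × 565.8/150600 = 0.014091 V.
Drop = (0.015411 − 0.014091) / 0.015411 = 8.57 %.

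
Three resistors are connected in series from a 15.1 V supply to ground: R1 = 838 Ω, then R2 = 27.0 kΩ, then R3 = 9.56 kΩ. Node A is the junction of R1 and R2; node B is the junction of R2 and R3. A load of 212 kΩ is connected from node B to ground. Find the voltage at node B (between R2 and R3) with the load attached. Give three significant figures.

V ≈ 3.73 V

At node B, R3 is in parallel with the load: R3‖R_L = 9147 Ω.
Below node A the resistance is R2 + (R3‖R_L) = 36150 Ω, so V_A = 15.1 × 36150/36990 = 14.76 V.
Then V_B = V_A × (R3‖R_L)/(R2 + R3‖R_L) = 14.76 × 9147/36150 = 3.73 V.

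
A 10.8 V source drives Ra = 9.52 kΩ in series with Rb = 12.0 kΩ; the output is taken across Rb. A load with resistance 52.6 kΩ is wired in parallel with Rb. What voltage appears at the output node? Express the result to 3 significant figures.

The load sits in parallel with Rb: Rb‖R_L = (12.0 × 52.6) / (12.0 + 52.6) = 9.771 kΩ.
V_out = 10.8 × 9.771 / (9.52 + 9.771) = 10.8 × 9.771/19.29 = 5.47 V.
(Unloaded it would have been 6.02 V.)

V_out ≈ 5.47 V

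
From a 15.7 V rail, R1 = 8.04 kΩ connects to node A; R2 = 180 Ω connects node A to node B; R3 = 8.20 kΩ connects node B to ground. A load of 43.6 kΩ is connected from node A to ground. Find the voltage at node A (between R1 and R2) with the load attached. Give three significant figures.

V ≈ 7.32 V

Below node A the series string R2+R3 = 8380 Ω sits in parallel with the 43600 Ω load: 7029 Ω.
V_A = 15.7 × 7029/(8040 + 7029) = 7.32 V.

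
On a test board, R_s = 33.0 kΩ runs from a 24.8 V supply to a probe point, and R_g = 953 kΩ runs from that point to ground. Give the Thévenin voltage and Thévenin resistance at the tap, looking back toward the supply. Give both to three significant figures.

V_th = 24.0 V, R_th = 31.9 kΩ

V_th is the open-circuit tap voltage: 24.8 × 953/(33.0 + 953) = 24.0 V.
With the supply zeroed, R_s and R_g appear in parallel from the tap: R_th = R_s‖R_g = (33.0 × 953)/986.0 = 31.9 kΩ.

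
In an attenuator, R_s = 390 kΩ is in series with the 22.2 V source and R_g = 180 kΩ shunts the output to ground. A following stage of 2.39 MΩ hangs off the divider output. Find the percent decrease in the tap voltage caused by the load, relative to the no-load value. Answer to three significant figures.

The divider's output (Thévenin) resistance is R_s‖R_g = 123.2 kΩ.
Fractional drop under load = R_th/(R_th + R_L) = 123.2 / (123.2 + 2390) = 0.04901.
So the output falls by 4.90 %.

4.90 %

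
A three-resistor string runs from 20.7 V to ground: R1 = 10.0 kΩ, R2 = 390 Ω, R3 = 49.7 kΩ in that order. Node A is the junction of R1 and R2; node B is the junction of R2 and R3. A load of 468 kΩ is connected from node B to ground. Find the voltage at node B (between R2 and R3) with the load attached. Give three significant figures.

V ≈ 16.8 V

At node B, R3 is in parallel with the load: R3‖R_L = 44930 Ω.
Below node A the resistance is R2 + (R3‖R_L) = 45320 Ω, so V_A = 20.7 × 45320/55320 = 16.96 V.
Then V_B = V_A × (R3‖R_L)/(R2 + R3‖R_L) = 16.96 × 44930/45320 = 16.8 V.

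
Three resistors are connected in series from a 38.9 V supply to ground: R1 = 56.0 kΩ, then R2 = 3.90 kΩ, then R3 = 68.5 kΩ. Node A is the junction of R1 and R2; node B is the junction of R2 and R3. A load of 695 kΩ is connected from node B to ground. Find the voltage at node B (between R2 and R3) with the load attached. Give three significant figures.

At node B, R3 is in parallel with the load: R3‖R_L = 62.35 kΩ.
Below node A the resistance is R2 + (R3‖R_L) = 66.25 kΩ, so V_A = 38.9 × 66.25/122.3 = 21.08 V.
Then V_B = V_A × (R3‖R_L)/(R2 + R3‖R_L) = 21.08 × 62.35/66.25 = 19.8 V.

V ≈ 19.8 V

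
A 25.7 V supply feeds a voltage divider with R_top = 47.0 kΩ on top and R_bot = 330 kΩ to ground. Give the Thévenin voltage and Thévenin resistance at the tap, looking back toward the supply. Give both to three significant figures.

V_th = 22.5 V, R_th = 41.1 kΩ

V_th is the open-circuit tap voltage: 25.7 × 330/(47.0 + 330) = 22.5 V.
With the supply zeroed, R_top and R_bot appear in parallel from the tap: R_th = R_top‖R_bot = (47.0 × 330)/377.0 = 41.1 kΩ.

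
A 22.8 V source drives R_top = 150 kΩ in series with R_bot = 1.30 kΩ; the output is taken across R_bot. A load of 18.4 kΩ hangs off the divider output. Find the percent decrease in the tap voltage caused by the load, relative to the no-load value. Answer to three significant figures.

6.55 %

The divider's output (Thévenin) resistance is R_top‖R_bot = 1.289 kΩ.
Fractional drop under load = R_th/(R_th + R_L) = 1.289 / (1.289 + 18.4) = 0.06546.
So the output falls by 6.55 %.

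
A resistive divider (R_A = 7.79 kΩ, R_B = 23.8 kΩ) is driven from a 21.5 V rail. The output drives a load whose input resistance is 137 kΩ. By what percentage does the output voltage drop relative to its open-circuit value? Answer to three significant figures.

The divider's output (Thévenin) resistance is R_A‖R_B = 5.869 kΩ.
Fractional drop under load = R_th/(R_th + R_L) = 5.869 / (5.869 + 137) = 0.04108.
So the output falls by 4.11 %.

4.11 %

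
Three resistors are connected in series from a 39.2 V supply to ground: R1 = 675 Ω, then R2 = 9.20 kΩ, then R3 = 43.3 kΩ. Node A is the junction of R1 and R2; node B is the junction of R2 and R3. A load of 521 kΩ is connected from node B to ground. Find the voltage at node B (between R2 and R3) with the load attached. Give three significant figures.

V ≈ 31.4 V

At node B, R3 is in parallel with the load: R3‖R_L = 39980 Ω.
Below node A the resistance is R2 + (R3‖R_L) = 49180 Ω, so V_A = 39.2 × 49180/49850 = 38.67 V.
Then V_B = V_A × (R3‖R_L)/(R2 + R3‖R_L) = 38.67 × 39980/49180 = 31.4 V.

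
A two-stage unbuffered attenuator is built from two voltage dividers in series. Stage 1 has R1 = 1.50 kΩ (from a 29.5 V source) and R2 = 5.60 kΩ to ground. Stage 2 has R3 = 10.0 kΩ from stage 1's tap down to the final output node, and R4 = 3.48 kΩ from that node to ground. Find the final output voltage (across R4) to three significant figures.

Stage 2 presents R3+R4 = 13.48 kΩ as a load on stage 1's tap.
Stage 1's lower leg becomes R2‖(R3+R4) = 3.956 kΩ, so V_mid = 29.5 × 3.956/5.456 = 21.39 V.
Stage 2 is itself unloaded: V_out = V_mid × R4/(R3+R4) = 21.39 × 3.48/13.48 = 5.52 V.

V_out ≈ 5.52 V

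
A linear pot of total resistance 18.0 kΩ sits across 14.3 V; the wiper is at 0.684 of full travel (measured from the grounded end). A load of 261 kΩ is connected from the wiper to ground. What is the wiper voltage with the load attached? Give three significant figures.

V ≈ 9.64 V

The wiper splits the pot into (1−α)R = 5.688 kΩ above and αR = 12.31 kΩ below.
Lower section ‖ load = 11.76 kΩ.
V_wiper = 14.3 × 11.76/(5.688 + 11.76) = 9.64 V.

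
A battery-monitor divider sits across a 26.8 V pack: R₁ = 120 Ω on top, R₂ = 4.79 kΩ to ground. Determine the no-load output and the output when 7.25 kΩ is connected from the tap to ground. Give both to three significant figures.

Open-circuit: V = 26.8 × 4790/(120 + 4790) = 26.1 V.
With the load, R₂ becomes R₂‖R_L = 2884 Ω, so V = 26.8 × 2884/3004 = 25.7 V.

Unloaded: 26.1 V; loaded: 25.7 V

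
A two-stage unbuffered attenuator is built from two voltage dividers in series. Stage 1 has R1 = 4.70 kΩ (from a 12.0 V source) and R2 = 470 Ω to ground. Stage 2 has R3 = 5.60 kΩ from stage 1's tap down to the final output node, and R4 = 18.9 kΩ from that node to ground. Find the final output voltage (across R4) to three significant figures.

Stage 2 presents R3+R4 = 24500 Ω as a load on stage 1's tap.
Stage 1's lower leg becomes R2‖(R3+R4) = 461.2 Ω, so V_mid = 12.0 × 461.2/5161 = 1.072 V.
Stage 2 is itself unloaded: V_out = V_mid × R4/(R3+R4) = 1.072 × 18900/24500 = 0.827 V.

V_out ≈ 0.827 V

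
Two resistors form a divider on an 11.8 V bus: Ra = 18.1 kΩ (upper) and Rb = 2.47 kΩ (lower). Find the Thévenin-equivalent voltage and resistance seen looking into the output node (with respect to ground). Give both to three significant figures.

V_th = 1.42 V, R_th = 2.17 kΩ

V_th is the open-circuit tap voltage: 11.8 × 2.47/(18.1 + 2.47) = 1.42 V.
With the supply zeroed, Ra and Rb appear in parallel from the tap: R_th = Ra‖Rb = (18.1 × 2.47)/20.57 = 2.17 kΩ.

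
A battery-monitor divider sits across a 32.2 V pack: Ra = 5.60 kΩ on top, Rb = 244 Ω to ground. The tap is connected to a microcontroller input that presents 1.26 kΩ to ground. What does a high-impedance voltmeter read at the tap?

The load sits in parallel with Rb: Rb‖R_L = (244 × 1260) / (244 + 1260) = 204.4 Ω.
V_out = 32.2 × 204.4 / (5600 + 204.4) = 32.2 × 204.4/5804 = 1.13 V.

V_out ≈ 1.13 V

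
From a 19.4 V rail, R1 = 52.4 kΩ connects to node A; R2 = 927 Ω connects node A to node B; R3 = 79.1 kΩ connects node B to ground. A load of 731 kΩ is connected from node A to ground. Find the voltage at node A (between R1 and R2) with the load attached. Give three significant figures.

Below node A the series string R2+R3 = 80030 Ω sits in parallel with the 731000 Ω load: 72130 Ω.
V_A = 19.4 × 72130/(52400 + 72130) = 11.2 V.

V ≈ 11.2 V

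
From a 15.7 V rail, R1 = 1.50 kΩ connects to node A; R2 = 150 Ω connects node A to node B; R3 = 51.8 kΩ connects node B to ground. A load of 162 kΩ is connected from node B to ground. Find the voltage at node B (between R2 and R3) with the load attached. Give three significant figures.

At node B, R3 is in parallel with the load: R3‖R_L = 39250 Ω.
Below node A the resistance is R2 + (R3‖R_L) = 39400 Ω, so V_A = 15.7 × 39400/40900 = 15.12 V.
Then V_B = V_A × (R3‖R_L)/(R2 + R3‖R_L) = 15.12 × 39250/39400 = 15.1 V.

V ≈ 15.1 V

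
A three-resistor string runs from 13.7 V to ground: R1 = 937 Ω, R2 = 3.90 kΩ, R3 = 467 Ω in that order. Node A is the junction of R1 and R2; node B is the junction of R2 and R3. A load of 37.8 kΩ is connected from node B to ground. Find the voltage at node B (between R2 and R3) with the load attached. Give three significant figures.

V ≈ 1.19 V

At node B, R3 is in parallel with the load: R3‖R_L = 461.3 Ω.
Below node A the resistance is R2 + (R3‖R_L) = 4361 Ω, so V_A = 13.7 × 4361/5298 = 11.28 V.
Then V_B = V_A × (R3‖R_L)/(R2 + R3‖R_L) = 11.28 × 461.3/4361 = 1.19 V.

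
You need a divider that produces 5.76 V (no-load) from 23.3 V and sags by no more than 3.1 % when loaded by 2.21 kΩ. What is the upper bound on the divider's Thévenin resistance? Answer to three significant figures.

R_th ≤ 70.7 Ω

Loading drop = R_th/(R_th + R_L) ≤ 0.0310, so R_th ≤ R_L · ε/(1−ε) = 2.21 kΩ × 0.0310/0.9690 = 70.7 Ω.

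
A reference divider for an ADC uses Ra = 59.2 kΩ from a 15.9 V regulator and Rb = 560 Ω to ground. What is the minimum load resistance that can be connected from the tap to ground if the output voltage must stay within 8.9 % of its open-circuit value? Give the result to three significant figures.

R_L(min) ≈ 5.68 kΩ

Output resistance R_th = Ra‖Rb = (59200 × 560)/59760 = 554.8 Ω.
The fractional drop is R_th/(R_th + R_L); requiring this ≤ 0.0890 gives R_L ≥ R_th(1/0.0890 − 1) = 554.8 × 10.24 = 5.68 kΩ.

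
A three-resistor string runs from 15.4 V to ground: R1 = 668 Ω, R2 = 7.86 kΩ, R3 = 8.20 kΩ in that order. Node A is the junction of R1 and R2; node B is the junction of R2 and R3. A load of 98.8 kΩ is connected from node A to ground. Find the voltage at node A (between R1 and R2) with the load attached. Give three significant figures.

Below node A the series string R2+R3 = 16060 Ω sits in parallel with the 98800 Ω load: 13810 Ω.
V_A = 15.4 × 13810/(668 + 13810) = 14.7 V.

V ≈ 14.7 V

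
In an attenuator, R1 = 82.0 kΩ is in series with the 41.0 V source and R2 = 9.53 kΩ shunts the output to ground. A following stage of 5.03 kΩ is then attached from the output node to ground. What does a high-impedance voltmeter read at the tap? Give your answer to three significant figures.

V_out ≈ 1.58 V

The load sits in parallel with R2: R2‖R_L = (9.53 × 5.03) / (9.53 + 5.03) = 3.292 kΩ.
V_out = 41.0 × 3.292 / (82.0 + 3.292) = 41.0 × 3.292/85.29 = 1.58 V.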